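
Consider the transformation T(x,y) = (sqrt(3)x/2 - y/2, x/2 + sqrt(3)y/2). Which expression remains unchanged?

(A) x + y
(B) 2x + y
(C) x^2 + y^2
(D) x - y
C

An expression E(x,y) is invariant under T if E(T(x,y)) = E(x,y). Here T(x,y) = (sqrt(3)x/2 - y/2, x/2 + sqrt(3)y/2).
Substitute the transformed coordinates into each option and compare with the original:
(A) x + y  ->  (sqrt(3)x/2 - y/2) + (x/2 + sqrt(3)y/2) = x/2 + sqrt(3)x/2 - y/2 + sqrt(3)y/2   [differs from x + y: not invariant]
(B) 2x + y  ->  2(sqrt(3)x/2 - y/2) + (x/2 + sqrt(3)y/2) = x/2 + sqrt(3)x - y + sqrt(3)y/2   [differs from 2x + y: not invariant]
(C) x^2 + y^2  ->  (sqrt(3)x/2 - y/2)^2 + (x/2 + sqrt(3)y/2)^2 = x^2 + y^2   [equals x^2 + y^2: invariant]
(D) x - y  ->  (sqrt(3)x/2 - y/2) - (x/2 + sqrt(3)y/2) = -x/2 + sqrt(3)x/2 - sqrt(3)y/2 - y/2   [differs from x - y: not invariant]

Only option (C), x^2 + y^2, is unchanged by the transformation.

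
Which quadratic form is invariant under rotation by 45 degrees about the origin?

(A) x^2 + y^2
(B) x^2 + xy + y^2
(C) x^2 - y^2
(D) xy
A

Rotation by 45 degrees sends (x, y) to (sqrt(2)x/2 - sqrt(2)y/2, sqrt(2)x/2 + sqrt(2)y/2).
Substitute the transformed coordinates into each option and compare with the original:
(A) x^2 + y^2  ->  (sqrt(2)x/2 - sqrt(2)y/2)^2 + (sqrt(2)x/2 + sqrt(2)y/2)^2 = x^2 + y^2   [equals x^2 + y^2: invariant]
(B) x^2 + xy + y^2  ->  (sqrt(2)x/2 - sqrt(2)y/2)^2 + (sqrt(2)x/2 - sqrt(2)y/2)(sqrt(2)x/2 + sqrt(2)y/2) + (sqrt(2)x/2 + sqrt(2)y/2)^2 = 3x^2/2 + y^2/2   [differs from x^2 + xy + y^2: not invariant]
(C) x^2 - y^2  ->  (sqrt(2)x/2 - sqrt(2)y/2)^2 - (sqrt(2)x/2 + sqrt(2)y/2)^2 = -2xy   [differs from x^2 - y^2: not invariant]
(D) xy  ->  (sqrt(2)x/2 - sqrt(2)y/2)(sqrt(2)x/2 + sqrt(2)y/2) = x^2/2 - y^2/2   [differs from xy: not invariant]

Only option (A), x^2 + y^2, is unchanged by the transformation.
x^2 + y^2 is the squared distance from the origin, which rotations preserve.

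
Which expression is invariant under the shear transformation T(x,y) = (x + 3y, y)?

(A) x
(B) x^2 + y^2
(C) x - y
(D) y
D

Under the shear T(x,y) = (x + 3y, y):
Substitute the transformed coordinates into each option and compare with the original:
(A) x  ->  (x + 3y) = x + 3y   [differs from x: not invariant]
(B) x^2 + y^2  ->  (x + 3y)^2 + (y)^2 = x^2 + 6xy + 10y^2   [differs from x^2 + y^2: not invariant]
(C) x - y  ->  (x + 3y) - (y) = x + 2y   [differs from x - y: not invariant]
(D) y  ->  (y) = y   [equals y: invariant]

Only option (D), y, is unchanged by the transformation.
A horizontal shear moves points parallel to the x-axis, so the y-coordinate (and any function of y alone) is unchanged.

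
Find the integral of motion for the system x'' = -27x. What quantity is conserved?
E = (x')^2 + 27x^2

Multiply the equation by x':
x' * x'' = -27x * x'
The left side is d/dt[(x')^2/2] and the right side is d/dt[-27x^2/2], so
d/dt[(x')^2/2 + 27x^2/2] = 0, i.e. (x')^2/2 + 27x^2/2 = constant.
Multiplying by 2, the integral of motion is E = (x')^2 + 27x^2.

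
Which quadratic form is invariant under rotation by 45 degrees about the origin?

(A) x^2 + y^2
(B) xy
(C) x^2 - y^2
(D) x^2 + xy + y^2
A

Rotation by 45 degrees sends (x, y) to (sqrt(2)x/2 - sqrt(2)y/2, sqrt(2)x/2 + sqrt(2)y/2).
Substitute the transformed coordinates into each option and compare with the original:
(A) x^2 + y^2  ->  (sqrt(2)x/2 - sqrt(2)y/2)^2 + (sqrt(2)x/2 + sqrt(2)y/2)^2 = x^2 + y^2   [equals x^2 + y^2: invariant]
(B) xy  ->  (sqrt(2)x/2 - sqrt(2)y/2)(sqrt(2)x/2 + sqrt(2)y/2) = x^2/2 - y^2/2   [differs from xy: not invariant]
(C) x^2 - y^2  ->  (sqrt(2)x/2 - sqrt(2)y/2)^2 - (sqrt(2)x/2 + sqrt(2)y/2)^2 = -2xy   [differs from x^2 - y^2: not invariant]
(D) x^2 + xy + y^2  ->  (sqrt(2)x/2 - sqrt(2)y/2)^2 + (sqrt(2)x/2 - sqrt(2)y/2)(sqrt(2)x/2 + sqrt(2)y/2) + (sqrt(2)x/2 + sqrt(2)y/2)^2 = 3x^2/2 + y^2/2   [differs from x^2 + xy + y^2: not invariant]

Only option (A), x^2 + y^2, is unchanged by the transformation.
x^2 + y^2 is the squared distance from the origin, which rotations preserve.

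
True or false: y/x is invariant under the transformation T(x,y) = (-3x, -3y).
True

Substitute T(x,y) = (-3x, -3y) into the expression and compare with the original.

Original: y/x
After applying T: (-3y)/(-3x) = y/x

This is identical to the original y/x, so the expression is invariant.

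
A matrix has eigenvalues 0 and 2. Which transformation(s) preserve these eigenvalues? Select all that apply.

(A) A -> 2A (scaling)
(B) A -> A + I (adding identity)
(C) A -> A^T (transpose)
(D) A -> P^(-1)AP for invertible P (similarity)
C and D

Eigenvalues are preserved by:
1. Similarity transformations: A -> P^(-1)AP (same characteristic polynomial)
2. Transpose: A^T has the same eigenvalues as A

Eigenvalues are NOT preserved by:
- Adding identity: eigenvalues become 0+1, 2+1
- Scaling: eigenvalues become 0, 4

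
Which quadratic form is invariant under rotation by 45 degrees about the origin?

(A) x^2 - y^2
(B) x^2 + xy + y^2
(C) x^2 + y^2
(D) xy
C

Rotation by 45 degrees sends (x, y) to (sqrt(2)x/2 - sqrt(2)y/2, sqrt(2)x/2 + sqrt(2)y/2).
Substitute the transformed coordinates into each option and compare with the original:
(A) x^2 - y^2  ->  (sqrt(2)x/2 - sqrt(2)y/2)^2 - (sqrt(2)x/2 + sqrt(2)y/2)^2 = -2xy   [differs from x^2 - y^2: not invariant]
(B) x^2 + xy + y^2  ->  (sqrt(2)x/2 - sqrt(2)y/2)^2 + (sqrt(2)x/2 - sqrt(2)y/2)(sqrt(2)x/2 + sqrt(2)y/2) + (sqrt(2)x/2 + sqrt(2)y/2)^2 = 3x^2/2 + y^2/2   [differs from x^2 + xy + y^2: not invariant]
(C) x^2 + y^2  ->  (sqrt(2)x/2 - sqrt(2)y/2)^2 + (sqrt(2)x/2 + sqrt(2)y/2)^2 = x^2 + y^2   [equals x^2 + y^2: invariant]
(D) xy  ->  (sqrt(2)x/2 - sqrt(2)y/2)(sqrt(2)x/2 + sqrt(2)y/2) = x^2/2 - y^2/2   [differs from xy: not invariant]

Only option (C), x^2 + y^2, is unchanged by the transformation.
x^2 + y^2 is the squared distance from the origin, which rotations preserve.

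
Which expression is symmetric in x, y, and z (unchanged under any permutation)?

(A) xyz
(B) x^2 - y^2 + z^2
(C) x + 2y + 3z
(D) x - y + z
A

A symmetric expression is unchanged when the variables are permuted; here the transformation to test is the swap (x, y) -> (y, x).
A symmetric expression must survive every permutation; the single swap x <-> y already eliminates the distractors, and the keyed expression is also unchanged by x <-> z and y <-> z (each variable enters it in exactly the same way).
Substitute the transformed coordinates into each option and compare with the original:
(A) xyz  ->  (y)(x)z = xyz   [equals xyz: invariant]
(B) x^2 - y^2 + z^2  ->  (y)^2 - (x)^2 + z^2 = -x^2 + y^2 + z^2   [differs from x^2 - y^2 + z^2: not invariant]
(C) x + 2y + 3z  ->  (y) + 2(x) + 3z = 2x + y + 3z   [differs from x + 2y + 3z: not invariant]
(D) x - y + z  ->  (y) - (x) + z = -x + y + z   [differs from x - y + z: not invariant]

Only option (A), xyz, is unchanged by the transformation.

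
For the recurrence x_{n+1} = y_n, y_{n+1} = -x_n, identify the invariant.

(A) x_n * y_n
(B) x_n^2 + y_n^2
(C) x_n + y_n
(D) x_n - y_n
B

For the recurrence x_{n+1} = y_n, y_{n+1} = -x_n:

x_{n+1}^2 + y_{n+1}^2 = y_n^2 + (-x_n)^2 = x_n^2 + y_n^2
The sum of squares is conserved (like energy in a harmonic oscillator).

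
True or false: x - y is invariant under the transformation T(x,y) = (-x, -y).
False

Substitute T(x,y) = (-x, -y) into the expression and compare with the original.

Original: x - y
After applying T: (-x) - (-y) = -x + y

This differs from the original x - y (difference: -2x + 2y), so the expression is NOT invariant.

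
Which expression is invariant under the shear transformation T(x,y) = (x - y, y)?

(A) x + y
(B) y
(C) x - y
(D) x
B

Under the shear T(x,y) = (x - y, y):
Substitute the transformed coordinates into each option and compare with the original:
(A) x + y  ->  (x - y) + (y) = x   [differs from x + y: not invariant]
(B) y  ->  (y) = y   [equals y: invariant]
(C) x - y  ->  (x - y) - (y) = x - 2y   [differs from x - y: not invariant]
(D) x  ->  (x - y) = x - y   [differs from x: not invariant]

Only option (B), y, is unchanged by the transformation.
A horizontal shear moves points parallel to the x-axis, so the y-coordinate (and any function of y alone) is unchanged.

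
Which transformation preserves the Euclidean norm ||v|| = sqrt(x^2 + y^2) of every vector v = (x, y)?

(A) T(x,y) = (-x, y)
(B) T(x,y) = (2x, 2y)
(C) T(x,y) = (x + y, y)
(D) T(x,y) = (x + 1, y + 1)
A

A transformation preserves a norm if ||T(v)|| = ||v|| for every v; a single vector where the norm changes rules an option out.

(A) T(x,y) = (-x, y): preserves the norm -- it is an orthogonal map (a rotation/reflection), and (-x)^2 + (y)^2 simplifies to x^2 + y^2.
(B) T(x,y) = (2x, 2y): v = (1, 0) has norm sqrt((1)^2 + (0)^2) = 1, but T(v) = (2, 0) has norm 2 -- not preserved.
(C) T(x,y) = (x + y, y): v = (0, 1) has norm sqrt((0)^2 + (1)^2) = 1, but T(v) = (1, 1) has norm sqrt(2) -- not preserved.
(D) T(x,y) = (x + 1, y + 1): v = (1, 0) has norm sqrt((1)^2 + (0)^2) = 1, but T(v) = (2, 1) has norm sqrt(5) -- not preserved.

Therefore the answer is (A).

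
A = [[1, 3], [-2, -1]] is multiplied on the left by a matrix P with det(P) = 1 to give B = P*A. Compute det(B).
5

By the multiplicative property of determinants, det(B) = det(P*A) = det(P) * det(A) = det(A),
so the determinant is invariant under multiplication by any determinant-1 matrix; we just need det(A).

det(A) = (1)(-1) - (3)(-2) = -1 - (-6) = 5

Therefore det(B) = 1 * 5 = 5.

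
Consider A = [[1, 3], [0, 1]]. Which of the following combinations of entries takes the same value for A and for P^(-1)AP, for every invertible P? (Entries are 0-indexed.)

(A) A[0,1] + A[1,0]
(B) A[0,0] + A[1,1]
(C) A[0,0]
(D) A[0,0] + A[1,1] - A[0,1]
B

A[0,0] + A[1,1] is the trace of A. By the cyclic property of the trace, tr(P^(-1)AP) = tr(APP^(-1)) = tr(A), so it is the same for every matrix similar to A.

The other combinations are not similarity invariants. For example, take P = [[1, 1], [1, 2]] (det P = 1), so P^(-1) = [[2, -1], [-1, 1]] and
B = P^(-1)AP = [[7, 12], [-3, -5]].
Evaluating each option on A and on B:
(A) A[0,1] + A[1,0]: 3 for A, 9 for B -> changes
(B) A[0,0] + A[1,1]: 2 for A, 2 for B -> unchanged
(C) A[0,0]: 1 for A, 7 for B -> changes
(D) A[0,0] + A[1,1] - A[0,1]: -1 for A, -10 for B -> changes

Only (B) A[0,0] + A[1,1] = 2 survives (and it does so for every P, not just this one), so it is the invariant.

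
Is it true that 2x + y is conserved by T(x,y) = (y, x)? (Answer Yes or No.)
No

Substitute T(x,y) = (y, x) into the expression and compare with the original.

Original: 2x + y
After applying T: 2(y) + (x) = x + 2y

This differs from the original 2x + y (difference: -x + y), so the expression is NOT invariant.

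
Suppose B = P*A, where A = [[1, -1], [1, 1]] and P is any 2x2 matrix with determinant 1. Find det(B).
2

By the multiplicative property of determinants, det(B) = det(P*A) = det(P) * det(A) = det(A),
so the determinant is invariant under multiplication by any determinant-1 matrix; we just need det(A).

det(A) = (1)(1) - (-1)(1) = 1 - (-1) = 2

Therefore det(B) = 1 * 2 = 2.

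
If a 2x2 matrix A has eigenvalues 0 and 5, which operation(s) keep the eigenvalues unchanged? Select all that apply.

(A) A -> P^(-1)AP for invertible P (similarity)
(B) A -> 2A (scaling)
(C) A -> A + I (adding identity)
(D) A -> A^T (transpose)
A and D

Eigenvalues are preserved by:
1. Similarity transformations: A -> P^(-1)AP (same characteristic polynomial)
2. Transpose: A^T has the same eigenvalues as A

Eigenvalues are NOT preserved by:
- Adding identity: eigenvalues become 0+1, 5+1
- Scaling: eigenvalues become 0, 10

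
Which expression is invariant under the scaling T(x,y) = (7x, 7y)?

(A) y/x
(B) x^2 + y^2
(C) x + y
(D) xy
A

Under the uniform scaling T(x,y) = (7x, 7y):
Substitute the transformed coordinates into each option and compare with the original:
(A) y/x  ->  (7y)/(7x) = y/x   [equals y/x: invariant]
(B) x^2 + y^2  ->  (7x)^2 + (7y)^2 = 49x^2 + 49y^2   [differs from x^2 + y^2: not invariant]
(C) x + y  ->  (7x) + (7y) = 7x + 7y   [differs from x + y: not invariant]
(D) xy  ->  (7x)(7y) = 49xy   [differs from xy: not invariant]

Only option (A), y/x, is unchanged by the transformation.
The common factor 7 cancels in a ratio of coordinates, while sums, products and sums of squares pick up factors of 7 or 49.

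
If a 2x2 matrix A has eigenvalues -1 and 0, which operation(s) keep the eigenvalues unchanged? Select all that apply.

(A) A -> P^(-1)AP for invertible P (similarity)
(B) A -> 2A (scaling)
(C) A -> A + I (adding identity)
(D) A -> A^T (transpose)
A and D

Eigenvalues are preserved by:
1. Similarity transformations: A -> P^(-1)AP (same characteristic polynomial)
2. Transpose: A^T has the same eigenvalues as A

Eigenvalues are NOT preserved by:
- Adding identity: eigenvalues become -1+1, 0+1
- Scaling: eigenvalues become -2, 0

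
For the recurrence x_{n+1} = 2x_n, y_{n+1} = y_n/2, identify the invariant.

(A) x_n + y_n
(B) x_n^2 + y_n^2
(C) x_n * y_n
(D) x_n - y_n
C

For the recurrence x_{n+1} = 2x_n, y_{n+1} = y_n/2:

x_{n+1} * y_{n+1} = (2x_n) * (y_n/2) = x_n * y_n
The product is conserved.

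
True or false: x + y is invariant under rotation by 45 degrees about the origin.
False

Applying rotation by 45 degrees: x' = x*cos(45 degrees) - y*sin(45 degrees) = sqrt(2)x/2 - sqrt(2)y/2, y' = x*sin(45 degrees) + y*cos(45 degrees) = sqrt(2)x/2 + sqrt(2)y/2

Substituting into x + y:
(sqrt(2)x/2 - sqrt(2)y/2) + (sqrt(2)x/2 + sqrt(2)y/2)
= sqrt(2)x

This differs from the original expression x + y, so it is NOT invariant.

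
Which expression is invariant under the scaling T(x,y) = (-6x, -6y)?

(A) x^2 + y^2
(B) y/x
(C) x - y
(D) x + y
B

Under the uniform scaling T(x,y) = (-6x, -6y):
Substitute the transformed coordinates into each option and compare with the original:
(A) x^2 + y^2  ->  (-6x)^2 + (-6y)^2 = 36x^2 + 36y^2   [differs from x^2 + y^2: not invariant]
(B) y/x  ->  (-6y)/(-6x) = y/x   [equals y/x: invariant]
(C) x - y  ->  (-6x) - (-6y) = -6x + 6y   [differs from x - y: not invariant]
(D) x + y  ->  (-6x) + (-6y) = -6x - 6y   [differs from x + y: not invariant]

Only option (B), y/x, is unchanged by the transformation.
The common factor -6 cancels in a ratio of coordinates, while sums, products and sums of squares pick up factors of -6 or 36.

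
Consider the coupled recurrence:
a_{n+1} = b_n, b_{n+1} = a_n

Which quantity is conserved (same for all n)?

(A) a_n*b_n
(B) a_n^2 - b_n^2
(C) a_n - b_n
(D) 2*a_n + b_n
A

Replace a_n by a_{n+1} = b_n and b_n by b_{n+1} = a_n in each option and simplify:
(A) a_n*b_n  ->  (b_n)*(a_n) = a_n*b_n   [conserved]
(B) a_n^2 - b_n^2  ->  (b_n)^2 - (a_n)^2 = -a_n^2 + b_n^2   [not conserved]
(C) a_n - b_n  ->  (b_n) - (a_n) = -a_n + b_n   [not conserved]
(D) 2*a_n + b_n  ->  2*(b_n) + (a_n) = a_n + 2*b_n   [not conserved]

Only (A) a_n*b_n returns to itself after one step, so it is the conserved quantity.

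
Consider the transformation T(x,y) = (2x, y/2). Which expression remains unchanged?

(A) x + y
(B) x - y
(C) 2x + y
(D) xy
D

An expression E(x,y) is invariant under T if E(T(x,y)) = E(x,y). Here T(x,y) = (2x, y/2).
Substitute the transformed coordinates into each option and compare with the original:
(A) x + y  ->  (2x) + (y/2) = 2x + y/2   [differs from x + y: not invariant]
(B) x - y  ->  (2x) - (y/2) = 2x - y/2   [differs from x - y: not invariant]
(C) 2x + y  ->  2(2x) + (y/2) = 4x + y/2   [differs from 2x + y: not invariant]
(D) xy  ->  (2x)(y/2) = xy   [equals xy: invariant]

Only option (D), xy, is unchanged by the transformation.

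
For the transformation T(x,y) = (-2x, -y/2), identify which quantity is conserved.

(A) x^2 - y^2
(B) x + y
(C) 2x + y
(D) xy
D

An expression E(x,y) is invariant under T if E(T(x,y)) = E(x,y). Here T(x,y) = (-2x, -y/2).
Substitute the transformed coordinates into each option and compare with the original:
(A) x^2 - y^2  ->  (-2x)^2 - (-y/2)^2 = 4x^2 - y^2/4   [differs from x^2 - y^2: not invariant]
(B) x + y  ->  (-2x) + (-y/2) = -2x - y/2   [differs from x + y: not invariant]
(C) 2x + y  ->  2(-2x) + (-y/2) = -4x - y/2   [differs from 2x + y: not invariant]
(D) xy  ->  (-2x)(-y/2) = xy   [equals xy: invariant]

Only option (D), xy, is unchanged by the transformation.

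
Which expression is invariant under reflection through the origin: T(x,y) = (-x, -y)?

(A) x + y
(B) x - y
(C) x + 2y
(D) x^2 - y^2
D

The map is reflection through the origin: T(x,y) = (-x, -y).
Substitute the transformed coordinates into each option and compare with the original:
(A) x + y  ->  (-x) + (-y) = -x - y   [differs from x + y: not invariant]
(B) x - y  ->  (-x) - (-y) = -x + y   [differs from x - y: not invariant]
(C) x + 2y  ->  (-x) + 2(-y) = -x - 2y   [differs from x + 2y: not invariant]
(D) x^2 - y^2  ->  (-x)^2 - (-y)^2 = x^2 - y^2   [equals x^2 - y^2: invariant]

Only option (D), x^2 - y^2, is unchanged by the transformation.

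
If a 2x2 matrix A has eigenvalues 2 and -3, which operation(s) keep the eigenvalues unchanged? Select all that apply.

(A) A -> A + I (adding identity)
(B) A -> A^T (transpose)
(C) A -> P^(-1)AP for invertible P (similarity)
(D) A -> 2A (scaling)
B and C

Eigenvalues are preserved by:
1. Similarity transformations: A -> P^(-1)AP (same characteristic polynomial)
2. Transpose: A^T has the same eigenvalues as A

Eigenvalues are NOT preserved by:
- Adding identity: eigenvalues become 2+1, -3+1
- Scaling: eigenvalues become 4, -6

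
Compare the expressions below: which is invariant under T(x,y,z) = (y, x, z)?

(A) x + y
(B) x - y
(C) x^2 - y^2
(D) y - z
A

Apply T(x,y,z) = (y, x, z) to each option, i.e. replace (x, y, z) by the transformed coordinates.
Substitute the transformed coordinates into each option and compare with the original:
(A) x + y  ->  (y) + (x) = x + y   [equals x + y: invariant]
(B) x - y  ->  (y) - (x) = -x + y   [differs from x - y: not invariant]
(C) x^2 - y^2  ->  (y)^2 - (x)^2 = -x^2 + y^2   [differs from x^2 - y^2: not invariant]
(D) y - z  ->  (x) - (z) = x - z   [differs from y - z: not invariant]

Only option (A), x + y, is unchanged by the transformation.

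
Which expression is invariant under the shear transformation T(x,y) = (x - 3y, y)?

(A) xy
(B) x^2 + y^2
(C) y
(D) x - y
C

Under the shear T(x,y) = (x - 3y, y):
Substitute the transformed coordinates into each option and compare with the original:
(A) xy  ->  (x - 3y)(y) = xy - 3y^2   [differs from xy: not invariant]
(B) x^2 + y^2  ->  (x - 3y)^2 + (y)^2 = x^2 - 6xy + 10y^2   [differs from x^2 + y^2: not invariant]
(C) y  ->  (y) = y   [equals y: invariant]
(D) x - y  ->  (x - 3y) - (y) = x - 4y   [differs from x - y: not invariant]

Only option (C), y, is unchanged by the transformation.
A horizontal shear moves points parallel to the x-axis, so the y-coordinate (and any function of y alone) is unchanged.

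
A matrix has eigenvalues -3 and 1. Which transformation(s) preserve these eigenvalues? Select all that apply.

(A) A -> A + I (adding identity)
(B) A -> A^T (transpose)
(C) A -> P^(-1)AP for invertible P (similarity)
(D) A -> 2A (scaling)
B and C

Eigenvalues are preserved by:
1. Similarity transformations: A -> P^(-1)AP (same characteristic polynomial)
2. Transpose: A^T has the same eigenvalues as A

Eigenvalues are NOT preserved by:
- Adding identity: eigenvalues become -3+1, 1+1
- Scaling: eigenvalues become -6, 2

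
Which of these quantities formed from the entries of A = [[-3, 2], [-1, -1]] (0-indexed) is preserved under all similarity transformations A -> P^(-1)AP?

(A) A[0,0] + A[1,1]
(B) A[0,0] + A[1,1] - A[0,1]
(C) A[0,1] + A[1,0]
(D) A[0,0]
A

A[0,0] + A[1,1] is the trace of A. By the cyclic property of the trace, tr(P^(-1)AP) = tr(APP^(-1)) = tr(A), so it is the same for every matrix similar to A.

The other combinations are not similarity invariants. For example, take P = [[1, 1], [1, 2]] (det P = 1), so P^(-1) = [[2, -1], [-1, 1]] and
B = P^(-1)AP = [[0, 5], [-1, -4]].
Evaluating each option on A and on B:
(A) A[0,0] + A[1,1]: -4 for A, -4 for B -> unchanged
(B) A[0,0] + A[1,1] - A[0,1]: -6 for A, -9 for B -> changes
(C) A[0,1] + A[1,0]: 1 for A, 4 for B -> changes
(D) A[0,0]: -3 for A, 0 for B -> changes

Only (A) A[0,0] + A[1,1] = -4 survives (and it does so for every P, not just this one), so it is the invariant.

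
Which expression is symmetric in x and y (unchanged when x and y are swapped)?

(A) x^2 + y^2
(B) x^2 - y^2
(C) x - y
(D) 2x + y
A

A symmetric expression is unchanged when the variables are permuted; here the transformation to test is the swap (x, y) -> (y, x).
Substitute the transformed coordinates into each option and compare with the original:
(A) x^2 + y^2  ->  (y)^2 + (x)^2 = x^2 + y^2   [equals x^2 + y^2: invariant]
(B) x^2 - y^2  ->  (y)^2 - (x)^2 = -x^2 + y^2   [differs from x^2 - y^2: not invariant]
(C) x - y  ->  (y) - (x) = -x + y   [differs from x - y: not invariant]
(D) 2x + y  ->  2(y) + (x) = x + 2y   [differs from 2x + y: not invariant]

Only option (A), x^2 + y^2, is unchanged by the transformation.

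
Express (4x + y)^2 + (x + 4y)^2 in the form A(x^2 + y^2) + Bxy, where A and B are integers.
17(x^2 + y^2) + 16xy

Expanding: (4x + y)^2 = 16x^2 + 8xy + y^2
(x + 4y)^2 = x^2 + 8xy + 16y^2
Sum = (16+1)(x^2+y^2) + 16xy = 17(x^2 + y^2) + 16xy
This is symmetric in x and y.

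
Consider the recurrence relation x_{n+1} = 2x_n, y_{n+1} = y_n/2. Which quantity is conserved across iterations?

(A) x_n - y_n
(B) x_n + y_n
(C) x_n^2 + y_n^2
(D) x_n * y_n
D

For the recurrence x_{n+1} = 2x_n, y_{n+1} = y_n/2:

x_{n+1} * y_{n+1} = (2x_n) * (y_n/2) = x_n * y_n
The product is conserved.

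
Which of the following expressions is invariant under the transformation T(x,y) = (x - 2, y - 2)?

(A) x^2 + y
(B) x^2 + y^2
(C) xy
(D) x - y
D

An expression E(x,y) is invariant under T if E(T(x,y)) = E(x,y). Here T(x,y) = (x - 2, y - 2).
Substitute the transformed coordinates into each option and compare with the original:
(A) x^2 + y  ->  (x - 2)^2 + (y - 2) = x^2 - 4x + y + 2   [differs from x^2 + y: not invariant]
(B) x^2 + y^2  ->  (x - 2)^2 + (y - 2)^2 = x^2 - 4x + y^2 - 4y + 8   [differs from x^2 + y^2: not invariant]
(C) xy  ->  (x - 2)(y - 2) = xy - 2x - 2y + 4   [differs from xy: not invariant]
(D) x - y  ->  (x - 2) - (y - 2) = x - y   [equals x - y: invariant]

Only option (D), x - y, is unchanged by the transformation.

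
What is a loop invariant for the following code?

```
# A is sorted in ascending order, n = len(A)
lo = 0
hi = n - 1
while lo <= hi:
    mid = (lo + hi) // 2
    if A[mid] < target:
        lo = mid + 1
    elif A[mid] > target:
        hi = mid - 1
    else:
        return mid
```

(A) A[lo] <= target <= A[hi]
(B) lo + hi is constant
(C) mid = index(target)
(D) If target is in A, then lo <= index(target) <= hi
D

A loop invariant must hold before the first iteration and be re-established by every execution of the body.

(D) If target is in A, then lo <= index(target) <= hi: Before the loop [lo, hi] = [0, n-1] covers every index. When A[mid] < target, sortedness puts target strictly to the right of mid, so setting lo = mid + 1 keeps index(target) in [lo, hi]; symmetrically for hi = mid - 1. Hence 'if target is in A then lo <= index(target) <= hi' holds after every iteration, and when lo > hi it proves target is absent.

The other options fail:
(A) A[lo] <= target <= A[hi]: fails when target is not in A (e.g. target < A[0] already violates it before the loop), so it is not maintained in general.
(B) lo + hi is constant: each iteration moves exactly one of lo, hi, so lo + hi changes (e.g. 0 + (n-1) becomes (mid+1) + (n-1)).
(C) mid = index(target): mid is just the current probe; it equals index(target) only on the iteration that returns.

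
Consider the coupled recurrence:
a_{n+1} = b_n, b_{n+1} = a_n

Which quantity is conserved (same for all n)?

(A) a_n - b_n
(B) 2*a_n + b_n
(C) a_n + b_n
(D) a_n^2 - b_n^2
C

Replace a_n by a_{n+1} = b_n and b_n by b_{n+1} = a_n in each option and simplify:
(A) a_n - b_n  ->  (b_n) - (a_n) = -a_n + b_n   [not conserved]
(B) 2*a_n + b_n  ->  2*(b_n) + (a_n) = a_n + 2*b_n   [not conserved]
(C) a_n + b_n  ->  (b_n) + (a_n) = a_n + b_n   [conserved]
(D) a_n^2 - b_n^2  ->  (b_n)^2 - (a_n)^2 = -a_n^2 + b_n^2   [not conserved]

Only (C) a_n + b_n returns to itself after one step, so it is the conserved quantity.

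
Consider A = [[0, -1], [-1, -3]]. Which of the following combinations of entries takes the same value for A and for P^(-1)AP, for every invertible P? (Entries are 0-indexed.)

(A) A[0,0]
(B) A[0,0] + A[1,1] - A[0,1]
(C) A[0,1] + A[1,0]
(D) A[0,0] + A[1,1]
D

A[0,0] + A[1,1] is the trace of A. By the cyclic property of the trace, tr(P^(-1)AP) = tr(APP^(-1)) = tr(A), so it is the same for every matrix similar to A.

The other combinations are not similarity invariants. For example, take P = [[1, 2], [0, 1]] (det P = 1), so P^(-1) = [[1, -2], [0, 1]] and
B = P^(-1)AP = [[2, 9], [-1, -5]].
Evaluating each option on A and on B:
(A) A[0,0]: 0 for A, 2 for B -> changes
(B) A[0,0] + A[1,1] - A[0,1]: -2 for A, -12 for B -> changes
(C) A[0,1] + A[1,0]: -2 for A, 8 for B -> changes
(D) A[0,0] + A[1,1]: -3 for A, -3 for B -> unchanged

Only (D) A[0,0] + A[1,1] = -3 survives (and it does so for every P, not just this one), so it is the invariant.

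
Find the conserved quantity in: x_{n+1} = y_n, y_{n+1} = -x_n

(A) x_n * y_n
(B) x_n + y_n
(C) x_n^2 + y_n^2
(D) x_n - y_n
C

For the recurrence x_{n+1} = y_n, y_{n+1} = -x_n:

x_{n+1}^2 + y_{n+1}^2 = y_n^2 + (-x_n)^2 = x_n^2 + y_n^2
The sum of squares is conserved (like energy in a harmonic oscillator).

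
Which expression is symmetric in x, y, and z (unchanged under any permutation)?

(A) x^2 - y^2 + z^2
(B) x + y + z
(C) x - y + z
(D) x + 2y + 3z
B

A symmetric expression is unchanged when the variables are permuted; here the transformation to test is the swap (x, y) -> (y, x).
A symmetric expression must survive every permutation; the single swap x <-> y already eliminates the distractors, and the keyed expression is also unchanged by x <-> z and y <-> z (each variable enters it in exactly the same way).
Substitute the transformed coordinates into each option and compare with the original:
(A) x^2 - y^2 + z^2  ->  (y)^2 - (x)^2 + z^2 = -x^2 + y^2 + z^2   [differs from x^2 - y^2 + z^2: not invariant]
(B) x + y + z  ->  (y) + (x) + z = x + y + z   [equals x + y + z: invariant]
(C) x - y + z  ->  (y) - (x) + z = -x + y + z   [differs from x - y + z: not invariant]
(D) x + 2y + 3z  ->  (y) + 2(x) + 3z = 2x + y + 3z   [differs from x + 2y + 3z: not invariant]

Only option (B), x + y + z, is unchanged by the transformation.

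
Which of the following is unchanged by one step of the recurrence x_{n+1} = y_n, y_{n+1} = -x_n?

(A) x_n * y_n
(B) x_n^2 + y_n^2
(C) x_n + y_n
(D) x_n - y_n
B

For the recurrence x_{n+1} = y_n, y_{n+1} = -x_n:

x_{n+1}^2 + y_{n+1}^2 = y_n^2 + (-x_n)^2 = x_n^2 + y_n^2
The sum of squares is conserved (like energy in a harmonic oscillator).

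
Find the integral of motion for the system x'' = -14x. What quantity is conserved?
E = (x')^2 + 14x^2

Multiply the equation by x':
x' * x'' = -14x * x'
The left side is d/dt[(x')^2/2] and the right side is d/dt[-14x^2/2], so
d/dt[(x')^2/2 + 14x^2/2] = 0, i.e. (x')^2/2 + 14x^2/2 = constant.
Multiplying by 2, the integral of motion is E = (x')^2 + 14x^2.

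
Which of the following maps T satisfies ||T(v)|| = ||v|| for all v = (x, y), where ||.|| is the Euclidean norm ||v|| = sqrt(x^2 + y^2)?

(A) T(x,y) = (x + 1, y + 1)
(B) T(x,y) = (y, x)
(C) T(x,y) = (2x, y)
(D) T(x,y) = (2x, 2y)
B

A transformation preserves a norm if ||T(v)|| = ||v|| for every v; a single vector where the norm changes rules an option out.

(A) T(x,y) = (x + 1, y + 1): v = (1, 0) has norm sqrt((1)^2 + (0)^2) = 1, but T(v) = (2, 1) has norm sqrt(5) -- not preserved.
(B) T(x,y) = (y, x): preserves the norm -- it is an orthogonal map (a rotation/reflection), and (y)^2 + (x)^2 simplifies to x^2 + y^2.
(C) T(x,y) = (2x, y): v = (1, 0) has norm sqrt((1)^2 + (0)^2) = 1, but T(v) = (2, 0) has norm 2 -- not preserved.
(D) T(x,y) = (2x, 2y): v = (1, 0) has norm sqrt((1)^2 + (0)^2) = 1, but T(v) = (2, 0) has norm 2 -- not preserved.

Therefore the answer is (B).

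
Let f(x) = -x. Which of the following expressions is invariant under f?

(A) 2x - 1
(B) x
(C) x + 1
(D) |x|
D

For f(x) = -x:
Applying f replaces x by -x. Since |-x| = |x|, the absolute value is unchanged by f, whereas x -> -x, 2x - 1 -> -2x - 1 and x + 1 -> -x + 1 all change.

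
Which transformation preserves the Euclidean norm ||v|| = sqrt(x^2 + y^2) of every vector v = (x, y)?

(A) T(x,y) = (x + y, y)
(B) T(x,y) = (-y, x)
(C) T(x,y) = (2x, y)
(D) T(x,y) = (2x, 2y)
B

A transformation preserves a norm if ||T(v)|| = ||v|| for every v; a single vector where the norm changes rules an option out.

(A) T(x,y) = (x + y, y): v = (0, 1) has norm sqrt((0)^2 + (1)^2) = 1, but T(v) = (1, 1) has norm sqrt(2) -- not preserved.
(B) T(x,y) = (-y, x): preserves the norm -- it is an orthogonal map (a rotation/reflection), and (-y)^2 + (x)^2 simplifies to x^2 + y^2.
(C) T(x,y) = (2x, y): v = (1, 0) has norm sqrt((1)^2 + (0)^2) = 1, but T(v) = (2, 0) has norm 2 -- not preserved.
(D) T(x,y) = (2x, 2y): v = (1, 0) has norm sqrt((1)^2 + (0)^2) = 1, but T(v) = (2, 0) has norm 2 -- not preserved.

Therefore the answer is (B).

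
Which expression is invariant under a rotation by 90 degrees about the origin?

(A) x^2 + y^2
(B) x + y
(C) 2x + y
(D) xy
A

A rotation by 90 degrees sends (x, y) to (-y, x).
Substitute the transformed coordinates into each option and compare with the original:
(A) x^2 + y^2  ->  (-y)^2 + (x)^2 = x^2 + y^2   [equals x^2 + y^2: invariant]
(B) x + y  ->  (-y) + (x) = x - y   [differs from x + y: not invariant]
(C) 2x + y  ->  2(-y) + (x) = x - 2y   [differs from 2x + y: not invariant]
(D) xy  ->  (-y)(x) = -xy   [differs from xy: not invariant]

Only option (A), x^2 + y^2, is unchanged by the transformation.
Geometrically, x^2 + y^2 is the squared distance from the origin, which every rotation about the origin preserves.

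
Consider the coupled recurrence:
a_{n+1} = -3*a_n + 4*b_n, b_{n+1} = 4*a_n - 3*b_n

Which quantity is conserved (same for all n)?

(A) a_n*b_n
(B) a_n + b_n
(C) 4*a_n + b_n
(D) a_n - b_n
B

Replace a_n by a_{n+1} = -3*a_n + 4*b_n and b_n by b_{n+1} = 4*a_n - 3*b_n in each option and simplify:
(A) a_n*b_n  ->  (-3*a_n + 4*b_n)*(4*a_n - 3*b_n) = -12*a_n^2 + 25*a_n*b_n - 12*b_n^2   [not conserved]
(B) a_n + b_n  ->  (-3*a_n + 4*b_n) + (4*a_n - 3*b_n) = a_n + b_n   [conserved]
(C) 4*a_n + b_n  ->  4*(-3*a_n + 4*b_n) + (4*a_n - 3*b_n) = -8*a_n + 13*b_n   [not conserved]
(D) a_n - b_n  ->  (-3*a_n + 4*b_n) - (4*a_n - 3*b_n) = -7*a_n + 7*b_n   [not conserved]

Only (B) a_n + b_n returns to itself after one step, so it is the conserved quantity.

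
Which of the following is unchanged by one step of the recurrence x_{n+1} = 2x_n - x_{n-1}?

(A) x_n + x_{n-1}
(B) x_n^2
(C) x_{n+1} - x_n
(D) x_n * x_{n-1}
C

For the recurrence x_{n+1} = 2x_n - x_{n-1}:

If x_{n+1} = 2x_n - x_{n-1}, then:
x_{n+1} - x_n = x_n - x_{n-1}
The first difference is constant throughout the sequence.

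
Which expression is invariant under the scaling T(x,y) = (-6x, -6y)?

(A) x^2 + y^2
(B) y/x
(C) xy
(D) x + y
B

Under the uniform scaling T(x,y) = (-6x, -6y):
Substitute the transformed coordinates into each option and compare with the original:
(A) x^2 + y^2  ->  (-6x)^2 + (-6y)^2 = 36x^2 + 36y^2   [differs from x^2 + y^2: not invariant]
(B) y/x  ->  (-6y)/(-6x) = y/x   [equals y/x: invariant]
(C) xy  ->  (-6x)(-6y) = 36xy   [differs from xy: not invariant]
(D) x + y  ->  (-6x) + (-6y) = -6x - 6y   [differs from x + y: not invariant]

Only option (B), y/x, is unchanged by the transformation.
The common factor -6 cancels in a ratio of coordinates, while sums, products and sums of squares pick up factors of -6 or 36.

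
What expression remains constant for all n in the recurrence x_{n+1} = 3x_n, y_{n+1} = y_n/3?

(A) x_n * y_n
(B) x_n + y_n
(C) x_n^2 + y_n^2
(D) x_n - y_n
A

For the recurrence x_{n+1} = 3x_n, y_{n+1} = y_n/3:

x_{n+1} * y_{n+1} = (3x_n) * (y_n/3) = x_n * y_n
The product is conserved.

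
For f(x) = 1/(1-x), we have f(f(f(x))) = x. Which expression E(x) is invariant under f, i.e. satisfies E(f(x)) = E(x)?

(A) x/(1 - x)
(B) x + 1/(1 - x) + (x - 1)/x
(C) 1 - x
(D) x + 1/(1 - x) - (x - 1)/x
B

Replace x by f(x) = 1/(1 - x) in each option and simplify. As a quick numerical cross-check, also compare E(5) with E(f(5)) = E(-1/4).

(A) x/(1 - x)  ->  (1/(1 - x))/(1 - (1/(1 - x))) = -1/x; check: E(5) = -5/4 but E(-1/4) = -1/5.   [not invariant]
(B) x + 1/(1 - x) + (x - 1)/x  ->  (1/(1 - x)) + 1/(1 - (1/(1 - x))) + ((1/(1 - x)) - 1)/(1/(1 - x)), which simplifies back to x + 1/(1 - x) + (x - 1)/x; check: E(5) = 111/20, E(-1/4) = 111/20.   [invariant]
(C) 1 - x  ->  1 - (1/(1 - x)) = x/(x - 1); check: E(5) = -4 but E(-1/4) = 5/4.   [not invariant]
(D) x + 1/(1 - x) - (x - 1)/x  ->  (1/(1 - x)) + 1/(1 - (1/(1 - x))) - ((1/(1 - x)) - 1)/(1/(1 - x)) = (x^2(1 - x) - x + (x - 1)^2)/(x(x - 1)); check: E(5) = 79/20 but E(-1/4) = -89/20.   [not invariant]

Only (B) is unchanged. Indeed f(f(x)) = 1/(1 - 1/(1-x)) = (1-x)/(-x) = (x-1)/x, so E(x) = x + f(x) + f(f(x)) is the sum over the whole 3-cycle; applying f just permutes the three terms cyclically (x -> f(x) -> f(f(x)) -> x), leaving the sum unchanged.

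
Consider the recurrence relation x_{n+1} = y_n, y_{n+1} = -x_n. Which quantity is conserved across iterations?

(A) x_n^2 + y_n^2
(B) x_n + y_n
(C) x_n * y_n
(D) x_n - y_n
A

For the recurrence x_{n+1} = y_n, y_{n+1} = -x_n:

x_{n+1}^2 + y_{n+1}^2 = y_n^2 + (-x_n)^2 = x_n^2 + y_n^2
The sum of squares is conserved (like energy in a harmonic oscillator).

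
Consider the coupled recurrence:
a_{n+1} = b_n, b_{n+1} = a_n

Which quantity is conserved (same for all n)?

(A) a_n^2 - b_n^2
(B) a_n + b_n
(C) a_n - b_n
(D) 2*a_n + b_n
B

Replace a_n by a_{n+1} = b_n and b_n by b_{n+1} = a_n in each option and simplify:
(A) a_n^2 - b_n^2  ->  (b_n)^2 - (a_n)^2 = -a_n^2 + b_n^2   [not conserved]
(B) a_n + b_n  ->  (b_n) + (a_n) = a_n + b_n   [conserved]
(C) a_n - b_n  ->  (b_n) - (a_n) = -a_n + b_n   [not conserved]
(D) 2*a_n + b_n  ->  2*(b_n) + (a_n) = a_n + 2*b_n   [not conserved]

Only (B) a_n + b_n returns to itself after one step, so it is the conserved quantity.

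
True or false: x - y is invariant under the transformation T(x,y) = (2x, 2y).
False

Substitute T(x,y) = (2x, 2y) into the expression and compare with the original.

Original: x - y
After applying T: (2x) - (2y) = 2x - 2y

This differs from the original x - y (difference: x - y), so the expression is NOT invariant.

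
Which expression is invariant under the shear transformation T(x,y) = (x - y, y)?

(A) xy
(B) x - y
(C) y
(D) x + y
C

Under the shear T(x,y) = (x - y, y):
Substitute the transformed coordinates into each option and compare with the original:
(A) xy  ->  (x - y)(y) = xy - y^2   [differs from xy: not invariant]
(B) x - y  ->  (x - y) - (y) = x - 2y   [differs from x - y: not invariant]
(C) y  ->  (y) = y   [equals y: invariant]
(D) x + y  ->  (x - y) + (y) = x   [differs from x + y: not invariant]

Only option (C), y, is unchanged by the transformation.
A horizontal shear moves points parallel to the x-axis, so the y-coordinate (and any function of y alone) is unchanged.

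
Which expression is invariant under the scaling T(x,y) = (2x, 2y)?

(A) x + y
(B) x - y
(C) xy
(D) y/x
D

Under the uniform scaling T(x,y) = (2x, 2y):
Substitute the transformed coordinates into each option and compare with the original:
(A) x + y  ->  (2x) + (2y) = 2x + 2y   [differs from x + y: not invariant]
(B) x - y  ->  (2x) - (2y) = 2x - 2y   [differs from x - y: not invariant]
(C) xy  ->  (2x)(2y) = 4xy   [differs from xy: not invariant]
(D) y/x  ->  (2y)/(2x) = y/x   [equals y/x: invariant]

Only option (D), y/x, is unchanged by the transformation.
The common factor 2 cancels in a ratio of coordinates, while sums, products and sums of squares pick up factors of 2 or 4.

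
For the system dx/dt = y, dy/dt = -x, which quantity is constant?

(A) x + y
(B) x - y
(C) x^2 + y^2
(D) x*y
C

A first integral I satisfies dI/dt = 0 along every solution. Differentiate each option and use the equation of motion:
(A) d/dt[x + y] = y + (-x) = y - x, not identically 0
(B) d/dt[x - y] = y - (-x) = x + y, not identically 0
(C) d/dt[x^2 + y^2] = 2x*dx/dt + 2y*dy/dt = 2x*y + 2y*(-x) = 0
(D) d/dt[x*y] = (dx/dt)y + x(dy/dt) = y^2 - x^2, not identically 0

Only (C) has zero time-derivative. So x^2 + y^2 (the squared radius; trajectories are circles) is the conserved quantity.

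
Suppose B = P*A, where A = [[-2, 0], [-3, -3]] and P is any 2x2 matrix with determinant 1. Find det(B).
6

By the multiplicative property of determinants, det(B) = det(P*A) = det(P) * det(A) = det(A),
so the determinant is invariant under multiplication by any determinant-1 matrix; we just need det(A).

det(A) = (-2)(-3) - (0)(-3) = 6 - 0 = 6

Therefore det(B) = 1 * 6 = 6.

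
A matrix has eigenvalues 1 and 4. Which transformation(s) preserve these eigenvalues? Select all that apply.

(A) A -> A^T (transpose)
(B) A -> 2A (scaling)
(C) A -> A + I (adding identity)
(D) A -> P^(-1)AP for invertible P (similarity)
A and D

Eigenvalues are preserved by:
1. Similarity transformations: A -> P^(-1)AP (same characteristic polynomial)
2. Transpose: A^T has the same eigenvalues as A

Eigenvalues are NOT preserved by:
- Adding identity: eigenvalues become 1+1, 4+1
- Scaling: eigenvalues become 2, 8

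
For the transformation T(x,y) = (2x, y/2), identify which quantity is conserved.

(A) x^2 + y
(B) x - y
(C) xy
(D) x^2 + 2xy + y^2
C

An expression E(x,y) is invariant under T if E(T(x,y)) = E(x,y). Here T(x,y) = (2x, y/2).
Substitute the transformed coordinates into each option and compare with the original:
(A) x^2 + y  ->  (2x)^2 + (y/2) = 4x^2 + y/2   [differs from x^2 + y: not invariant]
(B) x - y  ->  (2x) - (y/2) = 2x - y/2   [differs from x - y: not invariant]
(C) xy  ->  (2x)(y/2) = xy   [equals xy: invariant]
(D) x^2 + 2xy + y^2  ->  (2x)^2 + 2(2x)(y/2) + (y/2)^2 = 4x^2 + 2xy + y^2/4   [differs from x^2 + 2xy + y^2: not invariant]

Only option (C), xy, is unchanged by the transformation.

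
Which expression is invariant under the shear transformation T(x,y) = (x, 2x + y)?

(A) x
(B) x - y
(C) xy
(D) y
A

Under the shear T(x,y) = (x, 2x + y):
Substitute the transformed coordinates into each option and compare with the original:
(A) x  ->  (x) = x   [equals x: invariant]
(B) x - y  ->  (x) - (2x + y) = -x - y   [differs from x - y: not invariant]
(C) xy  ->  (x)(2x + y) = 2x^2 + xy   [differs from xy: not invariant]
(D) y  ->  (2x + y) = 2x + y   [differs from y: not invariant]

Only option (A), x, is unchanged by the transformation.
A vertical shear moves points parallel to the y-axis, so the x-coordinate (and any function of x alone) is unchanged.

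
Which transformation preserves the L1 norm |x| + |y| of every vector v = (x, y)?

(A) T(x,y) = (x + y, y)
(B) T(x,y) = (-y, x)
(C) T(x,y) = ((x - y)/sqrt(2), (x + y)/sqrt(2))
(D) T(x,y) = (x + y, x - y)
B

A transformation preserves a norm if ||T(v)|| = ||v|| for every v; a single vector where the norm changes rules an option out.

(A) T(x,y) = (x + y, y): v = (0, 1) has norm |0| + |1| = 1, but T(v) = (1, 1) has norm 2 -- not preserved.
(B) T(x,y) = (-y, x): preserves the norm -- it only permutes the coordinates and/or flips signs, which leaves |x| + |y| unchanged.
(C) T(x,y) = ((x - y)/sqrt(2), (x + y)/sqrt(2)): v = (1, 0) has norm |1| + |0| = 1, but T(v) = (sqrt(2)/2, sqrt(2)/2) has norm sqrt(2) -- not preserved.
(D) T(x,y) = (x + y, x - y): v = (1, 0) has norm |1| + |0| = 1, but T(v) = (1, 1) has norm 2 -- not preserved.

Therefore the answer is (B).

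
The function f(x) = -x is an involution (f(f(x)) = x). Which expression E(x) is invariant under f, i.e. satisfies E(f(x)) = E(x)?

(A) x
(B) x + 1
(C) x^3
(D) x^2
D

Replace x by f(x) = -x in each option and simplify. As a quick numerical cross-check, also compare E(4) with E(f(4)) = E(-4).

(A) x  ->  (-x) = -x; check: E(4) = 4 but E(-4) = -4.   [not invariant]
(B) x + 1  ->  (-x) + 1 = 1 - x; check: E(4) = 5 but E(-4) = -3.   [not invariant]
(C) x^3  ->  (-x)^3 = -x^3; check: E(4) = 64 but E(-4) = -64.   [not invariant]
(D) x^2  ->  (-x)^2, which simplifies back to x^2; check: E(4) = 16, E(-4) = 16.   [invariant]

Only (D) is unchanged. E is symmetric under swapping x with f(x) = -x, which is exactly what an involution does.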